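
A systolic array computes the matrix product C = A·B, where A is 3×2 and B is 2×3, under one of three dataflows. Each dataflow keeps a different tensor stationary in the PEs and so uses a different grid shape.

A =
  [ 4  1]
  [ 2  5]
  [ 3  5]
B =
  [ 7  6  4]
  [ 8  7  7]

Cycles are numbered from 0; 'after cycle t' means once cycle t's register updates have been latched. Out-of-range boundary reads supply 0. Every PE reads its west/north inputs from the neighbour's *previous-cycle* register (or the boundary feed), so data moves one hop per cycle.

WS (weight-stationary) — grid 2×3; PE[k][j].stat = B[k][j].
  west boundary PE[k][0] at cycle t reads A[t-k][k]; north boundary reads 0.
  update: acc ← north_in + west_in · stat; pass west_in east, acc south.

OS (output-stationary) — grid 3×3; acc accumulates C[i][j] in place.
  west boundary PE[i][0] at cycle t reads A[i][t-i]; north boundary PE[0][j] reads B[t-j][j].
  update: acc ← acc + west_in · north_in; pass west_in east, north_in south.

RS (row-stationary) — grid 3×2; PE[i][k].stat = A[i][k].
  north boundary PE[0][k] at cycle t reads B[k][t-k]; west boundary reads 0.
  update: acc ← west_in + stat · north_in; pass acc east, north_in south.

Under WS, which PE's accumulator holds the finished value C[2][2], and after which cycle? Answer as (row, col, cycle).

Under WS, C[2][2] lands at PE[1][2]:
  0: (1,2).acc=0  regs=<0,0>
  1: (1,2).acc=0  regs=<0,0>
  2: (1,2).acc=0  regs=<0,0>
  3: (1,2).acc=23  regs=<1,23>
  4: (1,2).acc=43  regs=<5,43>
  5: (1,2).acc=47  regs=<5,47>

(row, col, cycle) = (1, 2, 5)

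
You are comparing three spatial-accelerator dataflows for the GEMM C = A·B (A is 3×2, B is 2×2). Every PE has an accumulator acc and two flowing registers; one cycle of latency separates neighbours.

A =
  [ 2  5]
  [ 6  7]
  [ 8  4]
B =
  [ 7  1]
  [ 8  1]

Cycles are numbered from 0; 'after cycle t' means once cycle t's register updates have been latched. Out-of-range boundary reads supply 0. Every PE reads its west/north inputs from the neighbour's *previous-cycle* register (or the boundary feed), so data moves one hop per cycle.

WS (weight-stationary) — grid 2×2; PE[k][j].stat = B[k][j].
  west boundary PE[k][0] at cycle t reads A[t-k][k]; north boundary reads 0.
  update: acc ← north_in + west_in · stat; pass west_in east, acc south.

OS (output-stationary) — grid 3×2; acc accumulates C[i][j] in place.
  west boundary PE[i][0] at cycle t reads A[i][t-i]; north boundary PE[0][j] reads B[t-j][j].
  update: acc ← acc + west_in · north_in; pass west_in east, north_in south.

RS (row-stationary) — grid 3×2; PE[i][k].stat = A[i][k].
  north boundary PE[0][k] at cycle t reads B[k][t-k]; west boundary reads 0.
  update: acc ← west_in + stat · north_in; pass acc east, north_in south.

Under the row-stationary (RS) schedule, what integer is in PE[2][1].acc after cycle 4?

PE[2][1].acc = 12

Tracing RS — 3×2 array, target PE[2][1]:
  after 0 — PE[1][1] acc=0, pass-E 0, pass-S 0
  after 0 — PE[2][0] acc=0, pass-E 0, pass-S 0
  after 0 — PE[2][1] acc=0, pass-E 0, pass-S 0
  after 1 — PE[1][1] acc=0, pass-E 0, pass-S 0
  after 1 — PE[2][0] acc=0, pass-E 0, pass-S 0
  after 1 — PE[2][1] acc=0, pass-E 0, pass-S 0
  after 2 — PE[1][1] acc=98, pass-E 98, pass-S 8
  after 2 — PE[2][0] acc=56, pass-E 56, pass-S 7
  after 2 — PE[2][1] acc=0, pass-E 0, pass-S 0
  after 3 — PE[1][1] acc=13, pass-E 13, pass-S 1
  after 3 — PE[2][0] acc=8, pass-E 8, pass-S 1
  after 3 — PE[2][1] acc=88, pass-E 88, pass-S 8
  after 4 — PE[1][1] acc=0, pass-E 0, pass-S 0
  after 4 — PE[2][0] acc=0, pass-E 0, pass-S 0
  after 4 — PE[2][1] acc=12, pass-E 12, pass-S 1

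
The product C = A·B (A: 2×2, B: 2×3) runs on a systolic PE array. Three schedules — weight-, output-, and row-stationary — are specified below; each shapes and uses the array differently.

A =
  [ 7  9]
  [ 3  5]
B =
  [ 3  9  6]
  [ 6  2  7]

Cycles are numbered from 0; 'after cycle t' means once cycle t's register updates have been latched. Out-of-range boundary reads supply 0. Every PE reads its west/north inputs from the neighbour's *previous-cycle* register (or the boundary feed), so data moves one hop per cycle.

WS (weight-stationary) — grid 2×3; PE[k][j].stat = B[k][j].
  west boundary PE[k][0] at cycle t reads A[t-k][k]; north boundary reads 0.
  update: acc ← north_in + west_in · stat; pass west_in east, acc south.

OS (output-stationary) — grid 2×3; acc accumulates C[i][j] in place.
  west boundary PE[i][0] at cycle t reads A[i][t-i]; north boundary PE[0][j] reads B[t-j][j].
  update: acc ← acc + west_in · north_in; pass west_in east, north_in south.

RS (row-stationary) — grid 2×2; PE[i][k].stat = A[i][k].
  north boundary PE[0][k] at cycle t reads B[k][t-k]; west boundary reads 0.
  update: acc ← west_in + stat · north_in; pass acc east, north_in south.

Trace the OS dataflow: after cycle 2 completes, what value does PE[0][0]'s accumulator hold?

PE[0][0].acc = 75

OS on a 2×3 grid — tracing PE[0][0] and its feeders:
  after 0 — PE[0][0] acc=21, pass-E 7, pass-S 3
  after 1 — PE[0][0] acc=75, pass-E 9, pass-S 6
  after 2 — PE[0][0] acc=75, pass-E 0, pass-S 0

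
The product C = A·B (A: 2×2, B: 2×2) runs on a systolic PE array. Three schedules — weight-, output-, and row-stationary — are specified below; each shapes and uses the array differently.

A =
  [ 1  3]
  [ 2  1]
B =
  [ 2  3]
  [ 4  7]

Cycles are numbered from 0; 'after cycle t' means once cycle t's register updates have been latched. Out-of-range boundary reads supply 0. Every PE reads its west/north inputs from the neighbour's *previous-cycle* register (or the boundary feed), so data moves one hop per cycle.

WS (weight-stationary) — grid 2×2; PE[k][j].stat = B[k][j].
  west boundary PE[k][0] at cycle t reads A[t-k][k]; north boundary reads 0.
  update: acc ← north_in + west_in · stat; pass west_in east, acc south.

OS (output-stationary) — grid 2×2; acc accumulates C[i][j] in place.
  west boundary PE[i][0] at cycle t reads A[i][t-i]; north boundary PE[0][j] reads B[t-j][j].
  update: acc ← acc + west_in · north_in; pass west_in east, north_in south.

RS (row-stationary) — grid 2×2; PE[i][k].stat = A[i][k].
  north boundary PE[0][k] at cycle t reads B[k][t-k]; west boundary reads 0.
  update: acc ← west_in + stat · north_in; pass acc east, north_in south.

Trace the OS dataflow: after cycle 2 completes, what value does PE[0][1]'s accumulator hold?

PE[0][1].acc = 24

OS on a 2×2 grid — tracing PE[0][1] and its feeders:
  [0] (0,0) acc=2 (h:1 v:2)
  [0] (0,1) acc=0 (h:0 v:0)
  [1] (0,0) acc=14 (h:3 v:4)
  [1] (0,1) acc=3 (h:1 v:3)
  [2] (0,0) acc=14 (h:0 v:0)
  [2] (0,1) acc=24 (h:3 v:7)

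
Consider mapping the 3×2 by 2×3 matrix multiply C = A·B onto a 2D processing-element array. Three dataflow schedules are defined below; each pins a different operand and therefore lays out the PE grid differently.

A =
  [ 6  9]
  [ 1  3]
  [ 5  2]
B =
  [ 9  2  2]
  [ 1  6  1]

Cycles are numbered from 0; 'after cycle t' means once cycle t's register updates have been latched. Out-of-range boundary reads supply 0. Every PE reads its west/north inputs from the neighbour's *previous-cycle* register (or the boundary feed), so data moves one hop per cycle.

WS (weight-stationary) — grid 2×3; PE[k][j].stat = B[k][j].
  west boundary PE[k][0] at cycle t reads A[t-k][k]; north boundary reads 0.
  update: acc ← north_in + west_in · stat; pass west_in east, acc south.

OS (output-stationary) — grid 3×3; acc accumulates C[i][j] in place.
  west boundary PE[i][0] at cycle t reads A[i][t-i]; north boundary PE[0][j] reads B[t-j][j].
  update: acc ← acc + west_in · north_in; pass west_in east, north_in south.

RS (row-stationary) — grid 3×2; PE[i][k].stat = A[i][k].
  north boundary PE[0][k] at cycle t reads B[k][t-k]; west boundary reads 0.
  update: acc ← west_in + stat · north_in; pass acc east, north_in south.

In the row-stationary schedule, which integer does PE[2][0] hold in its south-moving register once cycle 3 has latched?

register = 2

RS on a 3×2 grid — tracing PE[2][0] and its feeders:
  cycle 0: PE[1][0] → acc 0, east 0, south 0
  cycle 0: PE[2][0] → acc 0, east 0, south 0
  cycle 1: PE[1][0] → acc 9, east 9, south 9
  cycle 1: PE[2][0] → acc 0, east 0, south 0
  cycle 2: PE[1][0] → acc 2, east 2, south 2
  cycle 2: PE[2][0] → acc 45, east 45, south 9
  cycle 3: PE[1][0] → acc 2, east 2, south 2
  cycle 3: PE[2][0] → acc 10, east 10, south 2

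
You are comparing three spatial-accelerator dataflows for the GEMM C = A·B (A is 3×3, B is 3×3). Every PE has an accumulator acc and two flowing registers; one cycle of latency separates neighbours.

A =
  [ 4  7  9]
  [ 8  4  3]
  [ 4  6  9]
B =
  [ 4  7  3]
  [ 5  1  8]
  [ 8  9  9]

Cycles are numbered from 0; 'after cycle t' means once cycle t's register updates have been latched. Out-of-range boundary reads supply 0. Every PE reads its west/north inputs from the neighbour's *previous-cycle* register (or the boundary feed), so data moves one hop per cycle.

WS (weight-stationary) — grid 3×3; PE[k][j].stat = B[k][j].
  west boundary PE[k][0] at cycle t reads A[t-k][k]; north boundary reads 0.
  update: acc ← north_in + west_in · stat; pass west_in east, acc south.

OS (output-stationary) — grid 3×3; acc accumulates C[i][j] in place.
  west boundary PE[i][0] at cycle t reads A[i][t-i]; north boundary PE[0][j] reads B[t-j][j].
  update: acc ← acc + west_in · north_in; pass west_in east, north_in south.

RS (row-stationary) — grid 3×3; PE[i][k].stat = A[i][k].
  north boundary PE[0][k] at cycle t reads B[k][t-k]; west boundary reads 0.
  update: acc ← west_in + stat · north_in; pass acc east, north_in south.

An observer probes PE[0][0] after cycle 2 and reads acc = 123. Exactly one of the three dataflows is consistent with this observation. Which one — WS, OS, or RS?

dataflow = OS

WS [3×3] PE[0][0] across cycles:
  @0  [0,0]  acc 16  |  →4  ↓16
  @1  [0,0]  acc 32  |  →8  ↓32
  @2  [0,0]  acc 16  |  →4  ↓16
OS [3×3] PE[0][0] across cycles:
  @0  [0,0]  acc 16  |  →4  ↓4
  @1  [0,0]  acc 51  |  →7  ↓5
  @2  [0,0]  acc 123  |  →9  ↓8
RS [3×3] PE[0][0] across cycles:
  @0  [0,0]  acc 16  |  →16  ↓4
  @1  [0,0]  acc 28  |  →28  ↓7
  @2  [0,0]  acc 12  |  →12  ↓3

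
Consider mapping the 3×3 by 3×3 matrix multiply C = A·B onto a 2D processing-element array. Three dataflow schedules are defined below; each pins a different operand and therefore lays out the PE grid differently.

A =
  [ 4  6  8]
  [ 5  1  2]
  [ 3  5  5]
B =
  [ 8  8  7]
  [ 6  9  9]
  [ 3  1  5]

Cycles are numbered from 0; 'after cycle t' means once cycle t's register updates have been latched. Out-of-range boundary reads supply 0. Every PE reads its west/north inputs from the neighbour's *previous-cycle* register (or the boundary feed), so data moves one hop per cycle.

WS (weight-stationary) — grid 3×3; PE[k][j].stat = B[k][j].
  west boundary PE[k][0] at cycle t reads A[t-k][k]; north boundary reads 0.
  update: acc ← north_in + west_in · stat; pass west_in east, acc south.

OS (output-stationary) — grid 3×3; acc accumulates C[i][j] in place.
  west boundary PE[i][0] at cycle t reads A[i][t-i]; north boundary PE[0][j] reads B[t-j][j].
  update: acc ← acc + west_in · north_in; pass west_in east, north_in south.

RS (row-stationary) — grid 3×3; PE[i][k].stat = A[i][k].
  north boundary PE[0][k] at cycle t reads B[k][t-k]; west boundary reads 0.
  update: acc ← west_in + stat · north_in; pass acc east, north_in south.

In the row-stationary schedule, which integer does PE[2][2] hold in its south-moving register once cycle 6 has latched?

register = 5

RS 3×3: PE[2][2] cycle-by-cycle (with neighbour feeds):
  t=0 PE[1][2]: acc=0 h=0 v=0
  t=0 PE[2][1]: acc=0 h=0 v=0
  t=0 PE[2][2]: acc=0 h=0 v=0
  t=1 PE[1][2]: acc=0 h=0 v=0
  t=1 PE[2][1]: acc=0 h=0 v=0
  t=1 PE[2][2]: acc=0 h=0 v=0
  t=2 PE[1][2]: acc=0 h=0 v=0
  t=2 PE[2][1]: acc=0 h=0 v=0
  t=2 PE[2][2]: acc=0 h=0 v=0
  t=3 PE[1][2]: acc=52 h=52 v=3
  t=3 PE[2][1]: acc=54 h=54 v=6
  t=3 PE[2][2]: acc=0 h=0 v=0
  t=4 PE[1][2]: acc=51 h=51 v=1
  t=4 PE[2][1]: acc=69 h=69 v=9
  t=4 PE[2][2]: acc=69 h=69 v=3
  t=5 PE[1][2]: acc=54 h=54 v=5
  t=5 PE[2][1]: acc=66 h=66 v=9
  t=5 PE[2][2]: acc=74 h=74 v=1
  t=6 PE[1][2]: acc=0 h=0 v=0
  t=6 PE[2][1]: acc=0 h=0 v=0
  t=6 PE[2][2]: acc=91 h=91 v=5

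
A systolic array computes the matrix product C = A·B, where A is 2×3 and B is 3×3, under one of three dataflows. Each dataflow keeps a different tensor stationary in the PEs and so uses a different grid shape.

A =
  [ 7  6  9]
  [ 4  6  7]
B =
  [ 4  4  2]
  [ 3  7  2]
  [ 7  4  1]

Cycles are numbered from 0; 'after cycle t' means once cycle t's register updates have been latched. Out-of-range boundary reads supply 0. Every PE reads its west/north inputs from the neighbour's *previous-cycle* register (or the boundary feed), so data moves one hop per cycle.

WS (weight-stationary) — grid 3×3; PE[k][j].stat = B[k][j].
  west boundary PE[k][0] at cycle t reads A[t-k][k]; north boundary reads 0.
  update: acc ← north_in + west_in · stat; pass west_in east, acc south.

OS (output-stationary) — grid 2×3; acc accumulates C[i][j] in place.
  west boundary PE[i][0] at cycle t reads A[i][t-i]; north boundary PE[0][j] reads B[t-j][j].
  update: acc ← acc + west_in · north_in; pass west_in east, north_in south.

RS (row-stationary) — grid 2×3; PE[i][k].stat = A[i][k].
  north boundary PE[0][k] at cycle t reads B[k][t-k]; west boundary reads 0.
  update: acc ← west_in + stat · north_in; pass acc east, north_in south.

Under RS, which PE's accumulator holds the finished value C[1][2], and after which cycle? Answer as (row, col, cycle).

(row, col, cycle) = (1, 2, 5)

RS: C[1][2] accumulates in PE[1][2]:
  step 0 · PE1,2: acc=0; fwd→0 fwd↓0
  step 1 · PE1,2: acc=0; fwd→0 fwd↓0
  step 2 · PE1,2: acc=0; fwd→0 fwd↓0
  step 3 · PE1,2: acc=83; fwd→83 fwd↓7
  step 4 · PE1,2: acc=86; fwd→86 fwd↓4
  step 5 · PE1,2: acc=27; fwd→27 fwd↓1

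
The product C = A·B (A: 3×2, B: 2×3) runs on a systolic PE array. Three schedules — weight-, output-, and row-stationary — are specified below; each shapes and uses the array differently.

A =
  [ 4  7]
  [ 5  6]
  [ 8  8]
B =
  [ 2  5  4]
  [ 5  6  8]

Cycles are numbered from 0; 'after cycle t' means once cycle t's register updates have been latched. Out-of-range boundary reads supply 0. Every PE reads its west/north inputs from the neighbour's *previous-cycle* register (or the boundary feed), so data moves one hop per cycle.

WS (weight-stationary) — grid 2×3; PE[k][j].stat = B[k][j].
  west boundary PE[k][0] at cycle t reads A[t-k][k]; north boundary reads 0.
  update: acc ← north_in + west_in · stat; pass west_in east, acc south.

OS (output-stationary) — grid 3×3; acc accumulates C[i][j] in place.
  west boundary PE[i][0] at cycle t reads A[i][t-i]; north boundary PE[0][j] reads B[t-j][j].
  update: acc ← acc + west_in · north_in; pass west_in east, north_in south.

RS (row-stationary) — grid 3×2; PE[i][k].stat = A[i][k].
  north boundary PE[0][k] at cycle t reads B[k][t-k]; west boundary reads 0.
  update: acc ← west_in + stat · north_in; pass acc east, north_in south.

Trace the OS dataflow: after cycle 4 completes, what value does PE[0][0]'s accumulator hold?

PE[0][0].acc = 43

OS 3×3: PE[0][0] cycle-by-cycle (with neighbour feeds):
  @0  [0,0]  acc 8  |  →4  ↓2
  @1  [0,0]  acc 43  |  →7  ↓5
  @2  [0,0]  acc 43  |  →0  ↓0
  @3  [0,0]  acc 43  |  →0  ↓0
  @4  [0,0]  acc 43  |  →0  ↓0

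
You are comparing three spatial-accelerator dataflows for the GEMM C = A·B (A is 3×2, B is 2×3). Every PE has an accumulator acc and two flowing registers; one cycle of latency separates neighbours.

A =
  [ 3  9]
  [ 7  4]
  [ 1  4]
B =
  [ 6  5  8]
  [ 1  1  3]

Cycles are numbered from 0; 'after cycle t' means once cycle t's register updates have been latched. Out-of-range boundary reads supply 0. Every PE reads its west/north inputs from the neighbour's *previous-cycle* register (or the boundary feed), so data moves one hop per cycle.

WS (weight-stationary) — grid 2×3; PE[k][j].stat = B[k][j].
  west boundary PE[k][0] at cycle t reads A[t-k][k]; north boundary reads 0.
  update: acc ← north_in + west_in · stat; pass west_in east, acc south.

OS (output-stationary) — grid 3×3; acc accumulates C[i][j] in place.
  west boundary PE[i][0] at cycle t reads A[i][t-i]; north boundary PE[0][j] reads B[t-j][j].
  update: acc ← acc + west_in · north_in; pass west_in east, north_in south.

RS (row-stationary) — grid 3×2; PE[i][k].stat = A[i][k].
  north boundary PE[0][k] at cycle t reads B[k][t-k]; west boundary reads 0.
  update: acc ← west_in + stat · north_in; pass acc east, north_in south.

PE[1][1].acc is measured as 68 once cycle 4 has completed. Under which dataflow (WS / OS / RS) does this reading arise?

— WS: 2×3; PE[1][1] trace:
  @0  [1,1]  acc 0  |  →0  ↓0
  @1  [1,1]  acc 0  |  →0  ↓0
  @2  [1,1]  acc 24  |  →9  ↓24
  @3  [1,1]  acc 39  |  →4  ↓39
  @4  [1,1]  acc 9  |  →4  ↓9
— OS: 3×3; PE[1][1] trace:
  @0  [1,1]  acc 0  |  →0  ↓0
  @1  [1,1]  acc 0  |  →0  ↓0
  @2  [1,1]  acc 35  |  →7  ↓5
  @3  [1,1]  acc 39  |  →4  ↓1
  @4  [1,1]  acc 39  |  →0  ↓0
— RS: 3×2; PE[1][1] trace:
  @0  [1,1]  acc 0  |  →0  ↓0
  @1  [1,1]  acc 0  |  →0  ↓0
  @2  [1,1]  acc 46  |  →46  ↓1
  @3  [1,1]  acc 39  |  →39  ↓1
  @4  [1,1]  acc 68  |  →68  ↓3

dataflow = RS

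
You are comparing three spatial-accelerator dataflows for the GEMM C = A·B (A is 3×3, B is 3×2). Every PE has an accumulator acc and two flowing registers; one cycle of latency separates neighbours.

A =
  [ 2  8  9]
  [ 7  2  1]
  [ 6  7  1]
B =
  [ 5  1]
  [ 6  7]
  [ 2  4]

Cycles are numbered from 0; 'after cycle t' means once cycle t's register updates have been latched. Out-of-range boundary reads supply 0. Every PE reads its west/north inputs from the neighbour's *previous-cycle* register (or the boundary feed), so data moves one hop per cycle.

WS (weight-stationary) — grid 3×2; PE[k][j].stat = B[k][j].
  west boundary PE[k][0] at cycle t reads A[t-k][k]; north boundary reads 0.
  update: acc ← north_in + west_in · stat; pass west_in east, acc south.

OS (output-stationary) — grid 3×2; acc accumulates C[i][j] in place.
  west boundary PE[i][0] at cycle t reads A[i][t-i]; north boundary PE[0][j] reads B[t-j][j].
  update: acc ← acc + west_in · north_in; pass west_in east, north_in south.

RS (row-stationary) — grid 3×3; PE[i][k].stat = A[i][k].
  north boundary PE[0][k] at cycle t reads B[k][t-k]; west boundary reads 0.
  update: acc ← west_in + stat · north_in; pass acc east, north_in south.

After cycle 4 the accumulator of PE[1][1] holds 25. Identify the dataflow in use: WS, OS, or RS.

WS [3×2] PE[1][1] across cycles:
  after 0 — PE[1][1] acc=0, pass-E 0, pass-S 0
  after 1 — PE[1][1] acc=0, pass-E 0, pass-S 0
  after 2 — PE[1][1] acc=58, pass-E 8, pass-S 58
  after 3 — PE[1][1] acc=21, pass-E 2, pass-S 21
  after 4 — PE[1][1] acc=55, pass-E 7, pass-S 55
OS [3×2] PE[1][1] across cycles:
  after 0 — PE[1][1] acc=0, pass-E 0, pass-S 0
  after 1 — PE[1][1] acc=0, pass-E 0, pass-S 0
  after 2 — PE[1][1] acc=7, pass-E 7, pass-S 1
  after 3 — PE[1][1] acc=21, pass-E 2, pass-S 7
  after 4 — PE[1][1] acc=25, pass-E 1, pass-S 4
RS [3×3] PE[1][1] across cycles:
  after 0 — PE[1][1] acc=0, pass-E 0, pass-S 0
  after 1 — PE[1][1] acc=0, pass-E 0, pass-S 0
  after 2 — PE[1][1] acc=47, pass-E 47, pass-S 6
  after 3 — PE[1][1] acc=21, pass-E 21, pass-S 7
  after 4 — PE[1][1] acc=0, pass-E 0, pass-S 0

dataflow = OS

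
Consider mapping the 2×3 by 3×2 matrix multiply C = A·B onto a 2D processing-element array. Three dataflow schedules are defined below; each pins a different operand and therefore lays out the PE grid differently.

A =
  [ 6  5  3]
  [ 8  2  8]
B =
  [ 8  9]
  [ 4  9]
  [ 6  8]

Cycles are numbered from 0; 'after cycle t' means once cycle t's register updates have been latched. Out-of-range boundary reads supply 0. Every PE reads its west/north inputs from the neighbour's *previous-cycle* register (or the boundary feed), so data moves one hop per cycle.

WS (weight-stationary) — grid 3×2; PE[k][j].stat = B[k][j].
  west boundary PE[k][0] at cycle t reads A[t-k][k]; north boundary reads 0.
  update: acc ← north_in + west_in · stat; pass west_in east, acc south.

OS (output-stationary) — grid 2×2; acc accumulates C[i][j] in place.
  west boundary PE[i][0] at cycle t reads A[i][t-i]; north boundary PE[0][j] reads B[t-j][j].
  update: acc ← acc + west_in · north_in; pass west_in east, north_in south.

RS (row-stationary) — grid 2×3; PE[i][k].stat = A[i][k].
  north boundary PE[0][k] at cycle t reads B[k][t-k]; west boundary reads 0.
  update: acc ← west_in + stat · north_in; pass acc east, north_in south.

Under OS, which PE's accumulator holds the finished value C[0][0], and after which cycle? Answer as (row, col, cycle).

(row, col, cycle) = (0, 0, 2)

OS — PE[0][0] is where C[0][0] collects:
  t=0 PE[0][0]: acc=48 h=6 v=8
  t=1 PE[0][0]: acc=68 h=5 v=4
  t=2 PE[0][0]: acc=86 h=3 v=6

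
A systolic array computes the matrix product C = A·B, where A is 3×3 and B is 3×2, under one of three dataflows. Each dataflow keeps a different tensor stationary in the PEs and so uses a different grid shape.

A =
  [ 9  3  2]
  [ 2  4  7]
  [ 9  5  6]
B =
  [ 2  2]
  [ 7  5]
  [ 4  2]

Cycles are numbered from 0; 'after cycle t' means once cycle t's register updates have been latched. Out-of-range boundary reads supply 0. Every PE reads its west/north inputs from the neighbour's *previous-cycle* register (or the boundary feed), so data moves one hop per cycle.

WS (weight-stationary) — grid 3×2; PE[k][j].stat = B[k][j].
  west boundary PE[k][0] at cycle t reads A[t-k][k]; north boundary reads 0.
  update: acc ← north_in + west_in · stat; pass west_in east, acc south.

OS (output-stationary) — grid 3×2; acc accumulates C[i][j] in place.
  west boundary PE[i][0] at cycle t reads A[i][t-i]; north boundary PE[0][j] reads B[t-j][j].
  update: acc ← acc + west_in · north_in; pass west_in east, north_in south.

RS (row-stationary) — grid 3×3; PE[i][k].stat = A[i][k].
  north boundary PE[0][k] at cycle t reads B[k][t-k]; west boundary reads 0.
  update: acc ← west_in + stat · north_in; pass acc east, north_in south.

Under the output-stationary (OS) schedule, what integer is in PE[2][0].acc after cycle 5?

OS (3×2). Following PE[2][0] plus its west/north inputs:
  0: (1,0).acc=0  regs=<0,0>
  0: (2,0).acc=0  regs=<0,0>
  1: (1,0).acc=4  regs=<2,2>
  1: (2,0).acc=0  regs=<0,0>
  2: (1,0).acc=32  regs=<4,7>
  2: (2,0).acc=18  regs=<9,2>
  3: (1,0).acc=60  regs=<7,4>
  3: (2,0).acc=53  regs=<5,7>
  4: (1,0).acc=60  regs=<0,0>
  4: (2,0).acc=77  regs=<6,4>
  5: (1,0).acc=60  regs=<0,0>
  5: (2,0).acc=77  regs=<0,0>

PE[2][0].acc = 77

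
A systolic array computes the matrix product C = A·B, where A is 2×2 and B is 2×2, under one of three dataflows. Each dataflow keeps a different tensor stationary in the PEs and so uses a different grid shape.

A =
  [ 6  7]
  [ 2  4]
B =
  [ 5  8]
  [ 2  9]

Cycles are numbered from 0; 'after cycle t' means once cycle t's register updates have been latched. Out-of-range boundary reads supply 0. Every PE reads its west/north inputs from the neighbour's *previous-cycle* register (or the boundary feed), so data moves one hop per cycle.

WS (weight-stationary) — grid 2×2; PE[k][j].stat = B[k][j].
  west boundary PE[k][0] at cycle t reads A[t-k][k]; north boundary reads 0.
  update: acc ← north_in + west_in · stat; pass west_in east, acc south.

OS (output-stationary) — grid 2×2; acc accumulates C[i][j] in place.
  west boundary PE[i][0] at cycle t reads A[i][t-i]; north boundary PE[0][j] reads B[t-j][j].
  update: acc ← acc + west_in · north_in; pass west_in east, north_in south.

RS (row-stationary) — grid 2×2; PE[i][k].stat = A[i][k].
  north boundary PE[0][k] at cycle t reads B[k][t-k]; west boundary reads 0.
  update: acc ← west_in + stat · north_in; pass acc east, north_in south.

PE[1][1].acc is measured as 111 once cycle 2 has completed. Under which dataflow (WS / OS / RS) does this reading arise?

— WS: 2×2; PE[1][1] trace:
  c0 r1c1: 0 / 0 / 0
  c1 r1c1: 0 / 0 / 0
  c2 r1c1: 111 / 7 / 111
— OS: 2×2; PE[1][1] trace:
  c0 r1c1: 0 / 0 / 0
  c1 r1c1: 0 / 0 / 0
  c2 r1c1: 16 / 2 / 8
— RS: 2×2; PE[1][1] trace:
  c0 r1c1: 0 / 0 / 0
  c1 r1c1: 0 / 0 / 0
  c2 r1c1: 18 / 18 / 2

dataflow = WS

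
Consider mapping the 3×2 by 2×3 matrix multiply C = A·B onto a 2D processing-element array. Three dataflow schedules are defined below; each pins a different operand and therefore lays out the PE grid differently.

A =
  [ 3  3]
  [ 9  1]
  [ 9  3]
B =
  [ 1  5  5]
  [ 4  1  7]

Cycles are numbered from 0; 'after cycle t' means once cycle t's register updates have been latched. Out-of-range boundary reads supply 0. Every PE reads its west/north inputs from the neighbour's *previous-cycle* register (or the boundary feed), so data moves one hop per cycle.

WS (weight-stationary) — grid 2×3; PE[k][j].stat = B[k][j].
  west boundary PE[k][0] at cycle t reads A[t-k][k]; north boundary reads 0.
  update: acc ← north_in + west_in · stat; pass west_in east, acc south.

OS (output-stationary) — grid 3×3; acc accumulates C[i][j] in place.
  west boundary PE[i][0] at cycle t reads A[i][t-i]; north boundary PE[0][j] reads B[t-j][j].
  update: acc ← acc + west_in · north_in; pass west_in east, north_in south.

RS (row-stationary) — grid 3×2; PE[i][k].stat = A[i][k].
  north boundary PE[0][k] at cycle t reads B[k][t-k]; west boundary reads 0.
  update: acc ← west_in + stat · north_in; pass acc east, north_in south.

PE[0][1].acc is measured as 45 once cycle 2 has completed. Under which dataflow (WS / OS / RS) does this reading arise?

WS [2×3] PE[0][1] across cycles:
  @0  [0,1]  acc 0  |  →0  ↓0
  @1  [0,1]  acc 15  |  →3  ↓15
  @2  [0,1]  acc 45  |  →9  ↓45
OS [3×3] PE[0][1] across cycles:
  @0  [0,1]  acc 0  |  →0  ↓0
  @1  [0,1]  acc 15  |  →3  ↓5
  @2  [0,1]  acc 18  |  →3  ↓1
RS [3×2] PE[0][1] across cycles:
  @0  [0,1]  acc 0  |  →0  ↓0
  @1  [0,1]  acc 15  |  →15  ↓4
  @2  [0,1]  acc 18  |  →18  ↓1

dataflow = WS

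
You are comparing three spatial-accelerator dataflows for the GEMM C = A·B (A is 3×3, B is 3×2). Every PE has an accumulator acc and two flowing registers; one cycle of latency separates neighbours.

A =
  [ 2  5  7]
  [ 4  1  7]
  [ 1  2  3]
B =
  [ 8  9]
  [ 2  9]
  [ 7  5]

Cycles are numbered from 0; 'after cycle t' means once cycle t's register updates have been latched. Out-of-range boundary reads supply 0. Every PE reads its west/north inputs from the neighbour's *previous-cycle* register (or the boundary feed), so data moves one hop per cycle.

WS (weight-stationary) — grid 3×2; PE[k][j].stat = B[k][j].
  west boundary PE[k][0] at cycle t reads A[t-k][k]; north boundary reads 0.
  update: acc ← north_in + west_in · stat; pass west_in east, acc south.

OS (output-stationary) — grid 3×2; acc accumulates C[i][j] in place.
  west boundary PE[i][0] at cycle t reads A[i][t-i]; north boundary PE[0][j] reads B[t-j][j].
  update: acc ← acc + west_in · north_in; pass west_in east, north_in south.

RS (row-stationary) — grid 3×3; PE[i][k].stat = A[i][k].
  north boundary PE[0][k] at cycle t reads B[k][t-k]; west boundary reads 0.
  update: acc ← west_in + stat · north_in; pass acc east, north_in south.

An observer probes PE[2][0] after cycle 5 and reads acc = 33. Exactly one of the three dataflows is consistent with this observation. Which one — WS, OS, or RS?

— WS: 3×2; PE[2][0] trace:
  0: (2,0).acc=0  regs=<0,0>
  1: (2,0).acc=0  regs=<0,0>
  2: (2,0).acc=75  regs=<7,75>
  3: (2,0).acc=83  regs=<7,83>
  4: (2,0).acc=33  regs=<3,33>
  5: (2,0).acc=0  regs=<0,0>
— OS: 3×2; PE[2][0] trace:
  0: (2,0).acc=0  regs=<0,0>
  1: (2,0).acc=0  regs=<0,0>
  2: (2,0).acc=8  regs=<1,8>
  3: (2,0).acc=12  regs=<2,2>
  4: (2,0).acc=33  regs=<3,7>
  5: (2,0).acc=33  regs=<0,0>
— RS: 3×3; PE[2][0] trace:
  0: (2,0).acc=0  regs=<0,0>
  1: (2,0).acc=0  regs=<0,0>
  2: (2,0).acc=8  regs=<8,8>
  3: (2,0).acc=9  regs=<9,9>
  4: (2,0).acc=0  regs=<0,0>
  5: (2,0).acc=0  regs=<0,0>

dataflow = OS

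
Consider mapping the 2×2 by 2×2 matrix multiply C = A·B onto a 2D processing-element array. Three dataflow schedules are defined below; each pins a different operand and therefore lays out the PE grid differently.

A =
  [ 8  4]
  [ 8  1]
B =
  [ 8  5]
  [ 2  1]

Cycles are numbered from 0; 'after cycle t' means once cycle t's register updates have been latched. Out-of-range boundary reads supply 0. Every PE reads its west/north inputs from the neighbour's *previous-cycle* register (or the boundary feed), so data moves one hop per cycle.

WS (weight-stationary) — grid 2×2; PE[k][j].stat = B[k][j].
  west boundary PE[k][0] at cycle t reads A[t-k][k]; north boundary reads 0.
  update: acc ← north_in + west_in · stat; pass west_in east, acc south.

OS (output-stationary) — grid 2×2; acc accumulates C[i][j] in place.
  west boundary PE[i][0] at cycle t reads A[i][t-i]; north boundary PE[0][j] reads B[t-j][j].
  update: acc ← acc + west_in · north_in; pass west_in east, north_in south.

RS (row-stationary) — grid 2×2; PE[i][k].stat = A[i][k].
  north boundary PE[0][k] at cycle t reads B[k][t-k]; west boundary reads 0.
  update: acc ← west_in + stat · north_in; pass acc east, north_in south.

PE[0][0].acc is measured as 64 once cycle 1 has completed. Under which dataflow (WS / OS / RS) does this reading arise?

dataflow = WS

— WS: 2×2; PE[0][0] trace:
  cycle 0: PE[0][0] → acc 64, east 8, south 64
  cycle 1: PE[0][0] → acc 64, east 8, south 64
— OS: 2×2; PE[0][0] trace:
  cycle 0: PE[0][0] → acc 64, east 8, south 8
  cycle 1: PE[0][0] → acc 72, east 4, south 2
— RS: 2×2; PE[0][0] trace:
  cycle 0: PE[0][0] → acc 64, east 64, south 8
  cycle 1: PE[0][0] → acc 40, east 40, south 5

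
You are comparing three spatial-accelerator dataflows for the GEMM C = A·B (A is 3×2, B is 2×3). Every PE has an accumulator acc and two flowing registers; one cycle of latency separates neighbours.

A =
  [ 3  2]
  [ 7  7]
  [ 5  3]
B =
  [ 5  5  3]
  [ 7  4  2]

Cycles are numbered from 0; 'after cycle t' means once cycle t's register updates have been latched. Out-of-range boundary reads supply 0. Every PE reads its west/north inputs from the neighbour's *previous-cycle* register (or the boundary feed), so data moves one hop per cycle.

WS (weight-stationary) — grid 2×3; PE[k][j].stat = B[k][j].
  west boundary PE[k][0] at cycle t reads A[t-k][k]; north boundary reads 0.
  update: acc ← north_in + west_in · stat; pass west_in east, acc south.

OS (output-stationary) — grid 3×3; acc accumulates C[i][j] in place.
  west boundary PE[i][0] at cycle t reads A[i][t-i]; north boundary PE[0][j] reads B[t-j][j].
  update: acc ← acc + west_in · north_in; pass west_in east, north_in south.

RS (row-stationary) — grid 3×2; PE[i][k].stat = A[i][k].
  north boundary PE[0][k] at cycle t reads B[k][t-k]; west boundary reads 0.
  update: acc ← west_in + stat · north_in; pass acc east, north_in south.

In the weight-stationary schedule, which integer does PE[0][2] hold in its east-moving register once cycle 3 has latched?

WS (2×3). Following PE[0][2] plus its west/north inputs:
  cycle 0: PE[0][1] → acc 0, east 0, south 0
  cycle 0: PE[0][2] → acc 0, east 0, south 0
  cycle 1: PE[0][1] → acc 15, east 3, south 15
  cycle 1: PE[0][2] → acc 0, east 0, south 0
  cycle 2: PE[0][1] → acc 35, east 7, south 35
  cycle 2: PE[0][2] → acc 9, east 3, south 9
  cycle 3: PE[0][1] → acc 25, east 5, south 25
  cycle 3: PE[0][2] → acc 21, east 7, south 21

register = 7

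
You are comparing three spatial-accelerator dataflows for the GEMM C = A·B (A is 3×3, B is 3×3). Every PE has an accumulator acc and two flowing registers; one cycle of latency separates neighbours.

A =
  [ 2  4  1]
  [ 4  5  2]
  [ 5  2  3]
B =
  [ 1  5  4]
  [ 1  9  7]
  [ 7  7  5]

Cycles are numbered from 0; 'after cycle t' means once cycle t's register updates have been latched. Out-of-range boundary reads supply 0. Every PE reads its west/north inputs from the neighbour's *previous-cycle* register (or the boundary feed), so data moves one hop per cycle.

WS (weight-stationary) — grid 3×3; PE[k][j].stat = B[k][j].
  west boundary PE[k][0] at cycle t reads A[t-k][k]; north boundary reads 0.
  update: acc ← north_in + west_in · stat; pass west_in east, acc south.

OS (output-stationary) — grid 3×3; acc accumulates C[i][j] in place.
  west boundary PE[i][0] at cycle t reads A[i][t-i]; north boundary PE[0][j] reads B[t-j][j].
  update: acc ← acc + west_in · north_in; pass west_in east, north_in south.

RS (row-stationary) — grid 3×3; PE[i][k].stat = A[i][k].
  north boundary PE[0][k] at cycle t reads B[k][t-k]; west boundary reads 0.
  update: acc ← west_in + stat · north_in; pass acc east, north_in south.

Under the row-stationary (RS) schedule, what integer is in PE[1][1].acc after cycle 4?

Tracing RS — 3×3 array, target PE[1][1]:
  t=0 PE[0][1]: acc=0 h=0 v=0
  t=0 PE[1][0]: acc=0 h=0 v=0
  t=0 PE[1][1]: acc=0 h=0 v=0
  t=1 PE[0][1]: acc=6 h=6 v=1
  t=1 PE[1][0]: acc=4 h=4 v=1
  t=1 PE[1][1]: acc=0 h=0 v=0
  t=2 PE[0][1]: acc=46 h=46 v=9
  t=2 PE[1][0]: acc=20 h=20 v=5
  t=2 PE[1][1]: acc=9 h=9 v=1
  t=3 PE[0][1]: acc=36 h=36 v=7
  t=3 PE[1][0]: acc=16 h=16 v=4
  t=3 PE[1][1]: acc=65 h=65 v=9
  t=4 PE[0][1]: acc=0 h=0 v=0
  t=4 PE[1][0]: acc=0 h=0 v=0
  t=4 PE[1][1]: acc=51 h=51 v=7

PE[1][1].acc = 51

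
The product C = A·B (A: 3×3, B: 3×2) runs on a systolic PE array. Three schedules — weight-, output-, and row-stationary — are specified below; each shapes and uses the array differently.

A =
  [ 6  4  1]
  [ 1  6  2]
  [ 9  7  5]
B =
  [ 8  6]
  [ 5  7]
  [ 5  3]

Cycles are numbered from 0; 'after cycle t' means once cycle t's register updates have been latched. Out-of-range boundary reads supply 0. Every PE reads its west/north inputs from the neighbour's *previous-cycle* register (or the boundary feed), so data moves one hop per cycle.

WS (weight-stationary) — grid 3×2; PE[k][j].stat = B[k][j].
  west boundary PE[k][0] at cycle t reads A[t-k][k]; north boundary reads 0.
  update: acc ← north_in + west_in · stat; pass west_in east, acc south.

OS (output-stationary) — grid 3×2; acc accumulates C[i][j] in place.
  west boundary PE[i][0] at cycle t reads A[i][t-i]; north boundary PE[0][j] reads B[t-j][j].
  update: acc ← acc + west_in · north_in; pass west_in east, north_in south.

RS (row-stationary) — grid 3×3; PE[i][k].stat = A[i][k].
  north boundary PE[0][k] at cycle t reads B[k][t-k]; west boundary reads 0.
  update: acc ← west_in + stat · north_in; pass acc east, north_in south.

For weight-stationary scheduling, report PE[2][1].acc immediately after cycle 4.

WS (3×2). Following PE[2][1] plus its west/north inputs:
  step 0 · PE1,1: acc=0; fwd→0 fwd↓0
  step 0 · PE2,0: acc=0; fwd→0 fwd↓0
  step 0 · PE2,1: acc=0; fwd→0 fwd↓0
  step 1 · PE1,1: acc=0; fwd→0 fwd↓0
  step 1 · PE2,0: acc=0; fwd→0 fwd↓0
  step 1 · PE2,1: acc=0; fwd→0 fwd↓0
  step 2 · PE1,1: acc=64; fwd→4 fwd↓64
  step 2 · PE2,0: acc=73; fwd→1 fwd↓73
  step 2 · PE2,1: acc=0; fwd→0 fwd↓0
  step 3 · PE1,1: acc=48; fwd→6 fwd↓48
  step 3 · PE2,0: acc=48; fwd→2 fwd↓48
  step 3 · PE2,1: acc=67; fwd→1 fwd↓67
  step 4 · PE1,1: acc=103; fwd→7 fwd↓103
  step 4 · PE2,0: acc=132; fwd→5 fwd↓132
  step 4 · PE2,1: acc=54; fwd→2 fwd↓54

PE[2][1].acc = 54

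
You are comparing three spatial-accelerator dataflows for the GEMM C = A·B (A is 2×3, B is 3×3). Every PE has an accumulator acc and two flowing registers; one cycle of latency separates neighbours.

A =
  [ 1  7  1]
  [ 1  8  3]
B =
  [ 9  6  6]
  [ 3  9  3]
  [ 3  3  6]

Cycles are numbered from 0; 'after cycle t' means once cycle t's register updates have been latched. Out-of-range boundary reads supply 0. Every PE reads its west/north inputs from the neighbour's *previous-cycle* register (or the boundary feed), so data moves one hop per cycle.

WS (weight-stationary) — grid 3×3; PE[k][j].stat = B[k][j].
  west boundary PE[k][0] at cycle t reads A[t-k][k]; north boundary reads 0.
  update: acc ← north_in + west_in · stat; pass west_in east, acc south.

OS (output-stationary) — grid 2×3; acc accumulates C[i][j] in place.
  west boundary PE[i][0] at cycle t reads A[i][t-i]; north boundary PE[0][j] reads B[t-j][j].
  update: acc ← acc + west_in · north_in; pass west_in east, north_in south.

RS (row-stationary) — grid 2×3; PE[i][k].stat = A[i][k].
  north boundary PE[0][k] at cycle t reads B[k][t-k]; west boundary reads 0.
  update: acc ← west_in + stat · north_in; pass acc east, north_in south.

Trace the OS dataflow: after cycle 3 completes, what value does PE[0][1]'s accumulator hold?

PE[0][1].acc = 72

OS (2×3). Following PE[0][1] plus its west/north inputs:
  0: (0,0).acc=9  regs=<1,9>
  0: (0,1).acc=0  regs=<0,0>
  1: (0,0).acc=30  regs=<7,3>
  1: (0,1).acc=6  regs=<1,6>
  2: (0,0).acc=33  regs=<1,3>
  2: (0,1).acc=69  regs=<7,9>
  3: (0,0).acc=33  regs=<0,0>
  3: (0,1).acc=72  regs=<1,3>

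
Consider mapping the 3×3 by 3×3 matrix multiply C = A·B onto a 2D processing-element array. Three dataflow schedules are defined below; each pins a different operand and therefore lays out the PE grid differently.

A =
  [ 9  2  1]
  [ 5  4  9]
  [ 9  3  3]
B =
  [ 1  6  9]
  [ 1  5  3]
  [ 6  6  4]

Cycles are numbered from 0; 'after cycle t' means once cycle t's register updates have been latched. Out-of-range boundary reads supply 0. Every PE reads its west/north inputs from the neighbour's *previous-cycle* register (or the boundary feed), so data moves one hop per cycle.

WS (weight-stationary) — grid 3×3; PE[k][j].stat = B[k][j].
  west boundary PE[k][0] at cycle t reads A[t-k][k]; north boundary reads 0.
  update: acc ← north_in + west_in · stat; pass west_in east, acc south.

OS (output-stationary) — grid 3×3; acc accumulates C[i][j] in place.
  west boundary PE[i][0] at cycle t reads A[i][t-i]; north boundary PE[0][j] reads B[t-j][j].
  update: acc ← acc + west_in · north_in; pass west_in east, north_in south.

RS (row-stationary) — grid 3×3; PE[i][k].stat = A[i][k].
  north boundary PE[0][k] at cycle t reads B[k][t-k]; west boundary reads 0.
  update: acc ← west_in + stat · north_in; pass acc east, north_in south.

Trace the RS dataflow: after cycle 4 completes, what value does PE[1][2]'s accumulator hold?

PE[1][2].acc = 104

RS (3×3). Following PE[1][2] plus its west/north inputs:
  0: (0,2).acc=0  regs=<0,0>
  0: (1,1).acc=0  regs=<0,0>
  0: (1,2).acc=0  regs=<0,0>
  1: (0,2).acc=0  regs=<0,0>
  1: (1,1).acc=0  regs=<0,0>
  1: (1,2).acc=0  regs=<0,0>
  2: (0,2).acc=17  regs=<17,6>
  2: (1,1).acc=9  regs=<9,1>
  2: (1,2).acc=0  regs=<0,0>
  3: (0,2).acc=70  regs=<70,6>
  3: (1,1).acc=50  regs=<50,5>
  3: (1,2).acc=63  regs=<63,6>
  4: (0,2).acc=91  regs=<91,4>
  4: (1,1).acc=57  regs=<57,3>
  4: (1,2).acc=104  regs=<104,6>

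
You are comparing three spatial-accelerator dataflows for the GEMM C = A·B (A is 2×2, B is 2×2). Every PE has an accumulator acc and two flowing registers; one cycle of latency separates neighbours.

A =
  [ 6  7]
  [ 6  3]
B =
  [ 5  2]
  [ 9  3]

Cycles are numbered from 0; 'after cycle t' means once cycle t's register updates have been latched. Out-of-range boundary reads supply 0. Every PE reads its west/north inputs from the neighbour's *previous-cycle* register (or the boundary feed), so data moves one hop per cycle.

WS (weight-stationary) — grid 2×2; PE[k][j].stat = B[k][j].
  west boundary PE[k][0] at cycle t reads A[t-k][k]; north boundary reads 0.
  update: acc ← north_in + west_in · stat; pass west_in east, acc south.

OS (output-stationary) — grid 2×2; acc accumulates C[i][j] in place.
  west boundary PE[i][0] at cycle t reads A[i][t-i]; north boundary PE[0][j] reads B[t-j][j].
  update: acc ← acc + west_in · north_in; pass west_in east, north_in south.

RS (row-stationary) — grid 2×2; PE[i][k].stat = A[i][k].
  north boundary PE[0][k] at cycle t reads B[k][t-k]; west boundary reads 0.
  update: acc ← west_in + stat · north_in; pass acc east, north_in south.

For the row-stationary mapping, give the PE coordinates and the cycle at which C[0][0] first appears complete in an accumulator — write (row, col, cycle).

RS: C[0][0] accumulates in PE[0][1]:
  t=0 PE[0][1]: acc=0 h=0 v=0
  t=1 PE[0][1]: acc=93 h=93 v=9

(row, col, cycle) = (0, 1, 1)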